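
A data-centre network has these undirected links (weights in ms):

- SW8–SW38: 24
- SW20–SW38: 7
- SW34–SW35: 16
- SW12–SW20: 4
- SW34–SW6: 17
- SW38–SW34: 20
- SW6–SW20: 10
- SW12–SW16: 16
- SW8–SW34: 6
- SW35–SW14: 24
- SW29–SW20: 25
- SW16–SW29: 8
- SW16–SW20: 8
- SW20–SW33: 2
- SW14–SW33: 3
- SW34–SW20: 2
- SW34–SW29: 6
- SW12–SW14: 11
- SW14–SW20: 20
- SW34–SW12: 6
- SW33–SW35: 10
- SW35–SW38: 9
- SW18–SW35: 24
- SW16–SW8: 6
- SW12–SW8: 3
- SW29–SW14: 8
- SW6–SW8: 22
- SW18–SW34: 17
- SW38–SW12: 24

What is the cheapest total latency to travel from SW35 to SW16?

20 ms

Enumerating some paths:
SW35–SW33–SW20–SW16: 10+2+8 = 20
SW35–SW38–SW20–SW16: 9+7+8 = 24
The minimum is 20 ms via SW35–SW33–SW20–SW16.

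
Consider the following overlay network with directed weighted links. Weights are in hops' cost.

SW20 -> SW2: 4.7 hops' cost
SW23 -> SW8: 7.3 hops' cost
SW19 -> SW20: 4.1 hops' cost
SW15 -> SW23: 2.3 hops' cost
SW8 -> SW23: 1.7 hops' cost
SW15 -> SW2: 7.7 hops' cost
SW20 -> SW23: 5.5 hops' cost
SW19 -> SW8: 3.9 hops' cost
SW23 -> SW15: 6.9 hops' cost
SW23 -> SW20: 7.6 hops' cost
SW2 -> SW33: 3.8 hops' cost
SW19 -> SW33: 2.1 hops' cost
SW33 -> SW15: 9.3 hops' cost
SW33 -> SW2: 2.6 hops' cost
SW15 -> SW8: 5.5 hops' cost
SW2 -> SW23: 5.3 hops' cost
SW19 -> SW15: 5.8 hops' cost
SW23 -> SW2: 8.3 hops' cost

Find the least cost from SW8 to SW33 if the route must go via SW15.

20.1 hops' cost

Best SW8 to SW15: SW8 → SW23 → SW15 costing 8.6
Shortest SW15→SW33: SW15 → SW2 → SW33 = 11.5
Total via SW15: 8.6 + 11.5 = 20.1 hops' cost.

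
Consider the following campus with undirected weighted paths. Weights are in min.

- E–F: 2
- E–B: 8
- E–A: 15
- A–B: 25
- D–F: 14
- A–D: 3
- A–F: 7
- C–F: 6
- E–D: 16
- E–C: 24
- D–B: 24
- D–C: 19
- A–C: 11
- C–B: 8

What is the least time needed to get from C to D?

14 min

Compare a few routes:
C - A - D: 11+3 = 14
C - F - A - D: 6+7+3 = 16
The minimum is 14 min via C - A - D.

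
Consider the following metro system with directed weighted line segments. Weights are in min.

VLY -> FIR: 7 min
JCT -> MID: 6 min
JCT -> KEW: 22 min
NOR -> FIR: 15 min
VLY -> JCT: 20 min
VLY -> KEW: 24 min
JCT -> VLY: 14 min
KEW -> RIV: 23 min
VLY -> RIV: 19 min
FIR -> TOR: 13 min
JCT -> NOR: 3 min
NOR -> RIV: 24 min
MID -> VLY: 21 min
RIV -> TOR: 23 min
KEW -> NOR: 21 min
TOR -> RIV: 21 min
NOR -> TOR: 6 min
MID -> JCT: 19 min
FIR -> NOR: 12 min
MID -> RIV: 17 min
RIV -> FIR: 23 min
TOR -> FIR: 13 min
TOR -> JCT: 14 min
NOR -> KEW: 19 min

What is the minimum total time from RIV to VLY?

51 min

Compare a few routes:
RIV → TOR → JCT → VLY: 23+14+14 = 51
RIV → FIR → TOR → JCT → VLY: 23+13+14+14 = 64
The minimum is 51 min via RIV → TOR → JCT → VLY.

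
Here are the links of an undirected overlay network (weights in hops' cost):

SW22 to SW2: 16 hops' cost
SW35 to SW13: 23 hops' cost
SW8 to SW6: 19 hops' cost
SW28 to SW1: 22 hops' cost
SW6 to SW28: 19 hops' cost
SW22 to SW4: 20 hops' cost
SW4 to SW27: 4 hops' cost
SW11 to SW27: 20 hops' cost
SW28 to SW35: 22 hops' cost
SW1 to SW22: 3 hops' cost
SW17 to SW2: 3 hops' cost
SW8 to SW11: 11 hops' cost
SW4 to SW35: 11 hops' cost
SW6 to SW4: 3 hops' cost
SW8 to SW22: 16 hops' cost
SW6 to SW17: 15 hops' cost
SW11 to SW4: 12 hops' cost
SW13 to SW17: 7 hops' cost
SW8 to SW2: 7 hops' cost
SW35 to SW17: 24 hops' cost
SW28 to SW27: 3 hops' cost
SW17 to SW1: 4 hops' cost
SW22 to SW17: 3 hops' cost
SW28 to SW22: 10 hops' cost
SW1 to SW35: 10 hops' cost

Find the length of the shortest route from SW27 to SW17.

16 hops' cost

Enumerating some paths:
SW27–SW4–SW22–SW17: 4+20+3 = 27
SW27–SW28–SW22–SW17: 3+10+3 = 16
SW27–SW28–SW22–SW1–SW17: 3+10+3+4 = 20
SW27–SW4–SW6–SW17: 4+3+15 = 22
The minimum is 16 hops' cost via SW27–SW28–SW22–SW17.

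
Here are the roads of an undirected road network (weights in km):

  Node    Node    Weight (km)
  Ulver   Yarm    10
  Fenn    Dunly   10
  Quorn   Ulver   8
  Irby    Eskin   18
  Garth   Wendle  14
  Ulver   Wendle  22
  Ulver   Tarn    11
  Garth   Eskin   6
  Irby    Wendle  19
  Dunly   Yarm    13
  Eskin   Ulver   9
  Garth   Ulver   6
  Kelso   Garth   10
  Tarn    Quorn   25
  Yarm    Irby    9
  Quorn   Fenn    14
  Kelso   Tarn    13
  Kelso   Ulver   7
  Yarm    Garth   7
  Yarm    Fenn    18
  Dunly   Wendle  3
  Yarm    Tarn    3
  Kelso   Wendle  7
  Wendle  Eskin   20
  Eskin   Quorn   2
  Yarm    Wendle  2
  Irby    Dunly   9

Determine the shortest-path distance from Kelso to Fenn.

20 km

Shortest distances from Kelso:
Kelso: 0
Ulver: 7  (via Kelso)
Wendle: 7  (via Kelso)
Yarm: 9  (via Wendle)
Dunly: 10  (via Wendle)
Garth: 10  (via Kelso)
Tarn: 12  (via Yarm)
Quorn: 15  (via Ulver)
Eskin: 16  (via Ulver)
Irby: 18  (via Yarm)
Fenn: 20  (via Dunly)
Shortest route: Kelso → Wendle → Dunly → Fenn = 20 km.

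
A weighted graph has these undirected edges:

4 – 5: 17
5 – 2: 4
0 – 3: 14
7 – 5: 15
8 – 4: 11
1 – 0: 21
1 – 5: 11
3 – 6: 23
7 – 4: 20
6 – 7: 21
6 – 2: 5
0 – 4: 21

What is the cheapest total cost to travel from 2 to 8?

Enumerating some paths:
2–5–4–8: 4+17+11 = 32
2–5–7–4–8: 4+15+20+11 = 50
2–6–7–4–8: 5+21+20+11 = 57
The minimum is 32 via 2–5–4–8.

32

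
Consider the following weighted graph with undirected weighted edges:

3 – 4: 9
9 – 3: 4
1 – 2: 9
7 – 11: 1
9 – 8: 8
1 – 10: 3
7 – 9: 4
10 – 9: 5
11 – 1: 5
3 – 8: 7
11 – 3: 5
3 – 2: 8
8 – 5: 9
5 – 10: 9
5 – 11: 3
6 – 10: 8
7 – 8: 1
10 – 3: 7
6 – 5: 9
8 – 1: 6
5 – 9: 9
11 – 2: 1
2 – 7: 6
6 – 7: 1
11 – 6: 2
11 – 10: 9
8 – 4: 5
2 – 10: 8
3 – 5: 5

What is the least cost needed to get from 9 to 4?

Running Dijkstra from 9:
9: 0
3: 4  (via 9)
7: 4  (via 9)
6: 5  (via 7)
8: 5  (via 7)
10: 5  (via 9)
11: 5  (via 7)
2: 6  (via 11)
1: 8  (via 10)
5: 8  (via 11)
4: 10  (via 8)
Shortest route: 9 → 7 → 8 → 4 = 10.

10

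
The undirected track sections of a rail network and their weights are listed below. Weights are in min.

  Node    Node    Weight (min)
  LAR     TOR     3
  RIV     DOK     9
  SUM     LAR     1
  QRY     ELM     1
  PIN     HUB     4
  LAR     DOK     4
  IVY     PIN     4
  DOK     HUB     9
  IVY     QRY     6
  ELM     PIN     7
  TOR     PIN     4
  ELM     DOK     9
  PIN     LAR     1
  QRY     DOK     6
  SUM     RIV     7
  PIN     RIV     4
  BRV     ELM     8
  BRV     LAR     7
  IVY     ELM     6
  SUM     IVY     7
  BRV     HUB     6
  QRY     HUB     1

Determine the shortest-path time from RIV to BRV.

Candidate routes:
RIV - PIN - HUB - BRV: 4+4+6 = 14
RIV - PIN - LAR - BRV: 4+1+7 = 12
Cheapest is RIV - PIN - LAR - BRV at 12 min.

12 min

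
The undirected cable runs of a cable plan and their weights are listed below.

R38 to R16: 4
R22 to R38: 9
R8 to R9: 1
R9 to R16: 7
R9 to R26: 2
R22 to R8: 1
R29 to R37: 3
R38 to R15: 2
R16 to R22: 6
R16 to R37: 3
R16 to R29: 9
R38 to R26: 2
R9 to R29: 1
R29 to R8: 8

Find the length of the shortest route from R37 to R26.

6

Settle nodes by increasing distance from R37:
R37: 0
R29: 3  (via R37)
R16: 3  (via R37)
R9: 4  (via R29)
R8: 5  (via R9)
R26: 6  (via R9)
Shortest route: R37 → R29 → R9 → R26 = 6.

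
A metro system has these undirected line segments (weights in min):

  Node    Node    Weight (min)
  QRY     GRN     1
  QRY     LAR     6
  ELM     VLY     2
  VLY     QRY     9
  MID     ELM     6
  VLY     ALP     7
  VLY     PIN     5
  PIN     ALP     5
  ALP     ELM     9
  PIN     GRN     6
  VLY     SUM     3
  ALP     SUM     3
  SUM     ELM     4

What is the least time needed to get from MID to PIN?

13 min

Running Dijkstra from MID:
MID: 0
ELM: 6  (via MID)
VLY: 8  (via ELM)
SUM: 10  (via ELM)
ALP: 13  (via SUM)
PIN: 13  (via VLY)
Shortest route: MID → ELM → VLY → PIN = 13 min.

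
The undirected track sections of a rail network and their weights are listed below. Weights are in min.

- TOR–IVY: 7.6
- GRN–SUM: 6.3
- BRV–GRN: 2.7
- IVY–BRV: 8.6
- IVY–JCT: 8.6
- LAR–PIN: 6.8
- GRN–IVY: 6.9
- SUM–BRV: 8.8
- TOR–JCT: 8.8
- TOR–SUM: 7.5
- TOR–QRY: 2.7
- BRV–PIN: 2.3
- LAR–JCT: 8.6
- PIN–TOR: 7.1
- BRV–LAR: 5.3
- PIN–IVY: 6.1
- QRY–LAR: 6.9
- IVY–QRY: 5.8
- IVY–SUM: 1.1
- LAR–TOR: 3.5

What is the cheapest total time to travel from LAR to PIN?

Enumerating some paths:
LAR - PIN: 6.8 = 6.8
LAR - TOR - PIN: 3.5+7.1 = 10.6
LAR - BRV - PIN: 5.3+2.3 = 7.6
The minimum is 6.8 min via LAR - PIN.

6.8 min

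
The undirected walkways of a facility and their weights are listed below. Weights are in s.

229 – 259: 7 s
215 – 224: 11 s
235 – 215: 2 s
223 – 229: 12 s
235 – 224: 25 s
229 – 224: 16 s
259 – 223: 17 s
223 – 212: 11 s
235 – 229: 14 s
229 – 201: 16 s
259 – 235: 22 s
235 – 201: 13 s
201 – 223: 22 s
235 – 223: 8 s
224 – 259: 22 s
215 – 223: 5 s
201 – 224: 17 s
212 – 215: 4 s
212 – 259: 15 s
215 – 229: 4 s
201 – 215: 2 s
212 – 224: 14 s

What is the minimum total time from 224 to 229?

15 s

Compare a few routes:
224–215–229: 11+4 = 15
224–212–215–229: 14+4+4 = 22
224–229: 16 = 16
The minimum is 15 s via 224–215–229.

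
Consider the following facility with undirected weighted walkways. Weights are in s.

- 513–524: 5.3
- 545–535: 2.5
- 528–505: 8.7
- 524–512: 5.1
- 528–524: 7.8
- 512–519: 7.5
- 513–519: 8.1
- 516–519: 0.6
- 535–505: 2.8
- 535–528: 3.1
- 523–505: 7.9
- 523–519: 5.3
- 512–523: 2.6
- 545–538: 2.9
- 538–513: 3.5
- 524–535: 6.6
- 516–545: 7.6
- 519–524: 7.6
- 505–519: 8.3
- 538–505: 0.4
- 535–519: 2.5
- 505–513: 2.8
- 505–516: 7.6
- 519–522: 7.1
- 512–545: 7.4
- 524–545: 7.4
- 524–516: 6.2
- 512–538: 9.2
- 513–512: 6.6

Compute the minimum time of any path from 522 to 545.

Shortest distances from 522:
522: 0
519: 7.1  (via 522)
516: 7.7  (via 519)
535: 9.6  (via 519)
545: 12.1  (via 535)
Shortest route: 522–519–535–545 = 12.1 s.

12.1 s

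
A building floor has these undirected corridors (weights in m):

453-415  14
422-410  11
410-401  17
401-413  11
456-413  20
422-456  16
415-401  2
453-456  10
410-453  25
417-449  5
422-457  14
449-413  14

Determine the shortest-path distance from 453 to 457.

40 m

Compare a few routes:
453–410–422–457: 25+11+14 = 50
453–456–422–457: 10+16+14 = 40
The minimum is 40 m via 453–456–422–457.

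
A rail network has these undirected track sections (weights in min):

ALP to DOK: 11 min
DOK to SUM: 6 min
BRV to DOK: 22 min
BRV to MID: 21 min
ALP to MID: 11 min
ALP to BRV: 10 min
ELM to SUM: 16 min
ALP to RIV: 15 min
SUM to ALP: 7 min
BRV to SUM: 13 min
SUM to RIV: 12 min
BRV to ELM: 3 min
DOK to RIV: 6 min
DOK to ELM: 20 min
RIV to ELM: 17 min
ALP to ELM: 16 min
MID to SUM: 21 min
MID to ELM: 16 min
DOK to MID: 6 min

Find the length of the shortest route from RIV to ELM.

Candidate routes:
RIV–DOK–ELM: 6+20 = 26
RIV–ALP–BRV–ELM: 15+10+3 = 28
RIV–ELM: 17 = 17
The minimum is 17 min via RIV–ELM.

17 min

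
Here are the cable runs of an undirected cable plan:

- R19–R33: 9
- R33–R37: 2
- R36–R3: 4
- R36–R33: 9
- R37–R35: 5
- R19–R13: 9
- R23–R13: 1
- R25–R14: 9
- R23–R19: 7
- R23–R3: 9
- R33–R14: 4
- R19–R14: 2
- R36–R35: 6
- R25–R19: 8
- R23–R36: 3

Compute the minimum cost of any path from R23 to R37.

Enumerating some paths:
R23 - R36 - R35 - R37: 3+6+5 = 14
R23 - R19 - R14 - R33 - R37: 7+2+4+2 = 15
Cheapest is R23 - R36 - R35 - R37 at 14.

14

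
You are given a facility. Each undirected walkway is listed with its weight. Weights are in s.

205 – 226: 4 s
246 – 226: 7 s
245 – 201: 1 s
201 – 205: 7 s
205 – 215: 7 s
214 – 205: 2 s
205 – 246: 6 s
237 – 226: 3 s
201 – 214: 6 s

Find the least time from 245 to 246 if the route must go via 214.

15 s

Best 245 to 214: 245–201–214 costing 7
Best 214 to 246: 214–205–246 costing 8
Total via 214: 7 + 8 = 15 s.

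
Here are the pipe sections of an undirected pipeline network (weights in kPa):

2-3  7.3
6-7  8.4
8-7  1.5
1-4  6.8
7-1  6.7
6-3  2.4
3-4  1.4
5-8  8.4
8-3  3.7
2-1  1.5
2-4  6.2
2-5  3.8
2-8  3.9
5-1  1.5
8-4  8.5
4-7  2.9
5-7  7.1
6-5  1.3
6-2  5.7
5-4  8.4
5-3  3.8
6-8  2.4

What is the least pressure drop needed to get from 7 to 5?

5.2 kPa

Running Dijkstra from 7:
7: 0
8: 1.5  (via 7)
4: 2.9  (via 7)
6: 3.9  (via 8)
3: 4.3  (via 4)
5: 5.2  (via 6)
Shortest route: 7–8–6–5 = 5.2 kPa.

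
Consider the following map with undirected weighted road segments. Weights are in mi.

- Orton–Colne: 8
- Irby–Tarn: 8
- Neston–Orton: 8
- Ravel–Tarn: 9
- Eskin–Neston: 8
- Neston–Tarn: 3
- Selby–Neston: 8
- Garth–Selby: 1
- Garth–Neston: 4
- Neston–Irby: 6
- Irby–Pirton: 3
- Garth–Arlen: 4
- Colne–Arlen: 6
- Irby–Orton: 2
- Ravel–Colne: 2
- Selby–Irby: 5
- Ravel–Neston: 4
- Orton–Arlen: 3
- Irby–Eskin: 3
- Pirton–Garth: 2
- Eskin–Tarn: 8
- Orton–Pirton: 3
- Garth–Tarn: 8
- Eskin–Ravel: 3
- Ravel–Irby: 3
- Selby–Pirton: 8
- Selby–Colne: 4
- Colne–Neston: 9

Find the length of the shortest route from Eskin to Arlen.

Settle nodes by increasing distance from Eskin:
Eskin: 0
Ravel: 3  (via Eskin)
Irby: 3  (via Eskin)
Colne: 5  (via Ravel)
Orton: 5  (via Irby)
Pirton: 6  (via Irby)
Neston: 7  (via Ravel)
Arlen: 8  (via Orton)
Shortest route: Eskin–Irby–Orton–Arlen = 8 mi.

8 mi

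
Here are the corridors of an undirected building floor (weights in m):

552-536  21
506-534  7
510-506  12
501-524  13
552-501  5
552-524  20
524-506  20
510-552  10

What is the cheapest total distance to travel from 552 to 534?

Shortest distances from 552:
552: 0
501: 5  (via 552)
510: 10  (via 552)
524: 18  (via 501)
536: 21  (via 552)
506: 22  (via 510)
534: 29  (via 506)
Shortest route: 552–510–506–534 = 29 m.

29 m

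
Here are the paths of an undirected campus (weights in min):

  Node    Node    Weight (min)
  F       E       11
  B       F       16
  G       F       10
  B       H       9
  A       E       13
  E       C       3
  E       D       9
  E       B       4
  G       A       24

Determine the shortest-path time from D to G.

30 min

Enumerating some paths:
D–E–F–G: 9+11+10 = 30
D–E–B–F–G: 9+4+16+10 = 39
Cheapest is D–E–F–G at 30 min.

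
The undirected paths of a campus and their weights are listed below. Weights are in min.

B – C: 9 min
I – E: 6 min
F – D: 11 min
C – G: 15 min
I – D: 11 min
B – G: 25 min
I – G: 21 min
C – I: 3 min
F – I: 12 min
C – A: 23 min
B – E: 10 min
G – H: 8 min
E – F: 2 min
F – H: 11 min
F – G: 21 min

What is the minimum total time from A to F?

Compare a few routes:
A → C → B → E → F: 23+9+10+2 = 44
A → C → I → F: 23+3+12 = 38
A → C → I → E → F: 23+3+6+2 = 34
The minimum is 34 min via A → C → I → E → F.

34 min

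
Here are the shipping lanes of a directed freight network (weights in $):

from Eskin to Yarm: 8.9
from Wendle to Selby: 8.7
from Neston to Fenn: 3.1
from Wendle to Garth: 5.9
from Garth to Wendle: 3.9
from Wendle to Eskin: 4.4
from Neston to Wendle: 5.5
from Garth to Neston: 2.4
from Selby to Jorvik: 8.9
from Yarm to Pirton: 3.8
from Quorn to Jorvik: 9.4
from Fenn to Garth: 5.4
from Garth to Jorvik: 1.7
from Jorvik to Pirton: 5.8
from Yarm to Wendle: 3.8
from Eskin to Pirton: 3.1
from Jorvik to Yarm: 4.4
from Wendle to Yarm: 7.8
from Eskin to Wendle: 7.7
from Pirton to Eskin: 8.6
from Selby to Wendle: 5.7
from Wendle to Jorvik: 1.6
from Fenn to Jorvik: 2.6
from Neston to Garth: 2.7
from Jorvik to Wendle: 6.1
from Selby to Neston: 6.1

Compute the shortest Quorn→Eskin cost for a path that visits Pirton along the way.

Best Quorn to Pirton: Quorn–Jorvik–Pirton costing 15.2
Shortest Pirton→Eskin: Pirton–Eskin = 8.6
Total via Pirton: 15.2 + 8.6 = $23.8.

$23.8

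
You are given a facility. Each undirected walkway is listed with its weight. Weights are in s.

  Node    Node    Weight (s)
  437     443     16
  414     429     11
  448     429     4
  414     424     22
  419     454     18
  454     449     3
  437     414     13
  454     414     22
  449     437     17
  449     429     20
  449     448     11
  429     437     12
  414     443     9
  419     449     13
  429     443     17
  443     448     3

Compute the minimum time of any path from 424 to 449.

Candidate routes:
424 - 414 - 443 - 448 - 449: 22+9+3+11 = 45
424 - 414 - 429 - 448 - 449: 22+11+4+11 = 48
424 - 414 - 454 - 449: 22+22+3 = 47
The minimum is 45 s via 424 - 414 - 443 - 448 - 449.

45 s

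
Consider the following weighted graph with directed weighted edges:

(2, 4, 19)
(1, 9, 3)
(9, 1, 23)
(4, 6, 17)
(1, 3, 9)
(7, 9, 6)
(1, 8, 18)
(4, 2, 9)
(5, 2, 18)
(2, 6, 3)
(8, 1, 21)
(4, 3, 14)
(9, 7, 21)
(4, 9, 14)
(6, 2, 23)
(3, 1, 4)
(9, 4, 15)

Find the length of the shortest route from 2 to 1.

Shortest distances from 2:
2: 0
6: 3  (via 2)
4: 19  (via 2)
3: 33  (via 4)
9: 33  (via 4)
1: 37  (via 3)
Shortest route: 2 → 4 → 3 → 1 = 37.

37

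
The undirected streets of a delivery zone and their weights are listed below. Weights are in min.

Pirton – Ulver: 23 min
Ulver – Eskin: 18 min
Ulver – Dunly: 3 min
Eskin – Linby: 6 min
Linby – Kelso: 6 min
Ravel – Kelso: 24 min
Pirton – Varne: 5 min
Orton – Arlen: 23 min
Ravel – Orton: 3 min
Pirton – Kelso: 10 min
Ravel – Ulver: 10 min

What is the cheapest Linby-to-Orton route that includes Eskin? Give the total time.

37 min

Shortest Linby→Eskin: Linby → Eskin = 6
Best Eskin to Orton: Eskin → Ulver → Ravel → Orton costing 31
Total via Eskin: 6 + 31 = 37 min.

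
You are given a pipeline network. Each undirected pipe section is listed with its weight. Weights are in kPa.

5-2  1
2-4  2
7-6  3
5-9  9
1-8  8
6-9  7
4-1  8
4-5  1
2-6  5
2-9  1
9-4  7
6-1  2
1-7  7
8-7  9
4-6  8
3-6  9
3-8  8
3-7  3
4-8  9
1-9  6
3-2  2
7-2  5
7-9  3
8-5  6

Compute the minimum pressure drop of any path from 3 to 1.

8 kPa

Compare a few routes:
3 - 2 - 9 - 1: 2+1+6 = 9
3 - 7 - 6 - 1: 3+3+2 = 8
The minimum is 8 kPa via 3 - 7 - 6 - 1.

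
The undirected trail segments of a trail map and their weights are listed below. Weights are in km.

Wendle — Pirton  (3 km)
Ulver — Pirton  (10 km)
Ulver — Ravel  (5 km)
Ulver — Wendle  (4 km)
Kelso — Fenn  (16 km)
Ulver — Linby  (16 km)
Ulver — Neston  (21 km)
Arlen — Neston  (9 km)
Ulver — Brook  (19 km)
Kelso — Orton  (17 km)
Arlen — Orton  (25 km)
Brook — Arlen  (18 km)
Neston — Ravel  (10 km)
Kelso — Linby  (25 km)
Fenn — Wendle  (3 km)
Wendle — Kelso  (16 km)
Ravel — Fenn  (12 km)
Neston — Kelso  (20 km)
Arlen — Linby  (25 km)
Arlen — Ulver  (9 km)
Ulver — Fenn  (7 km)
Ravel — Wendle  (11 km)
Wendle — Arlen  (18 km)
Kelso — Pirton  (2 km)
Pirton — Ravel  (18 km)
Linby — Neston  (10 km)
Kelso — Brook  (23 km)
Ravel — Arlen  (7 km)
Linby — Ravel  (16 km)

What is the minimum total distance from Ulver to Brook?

Enumerating some paths:
Ulver - Ravel - Arlen - Brook: 5+7+18 = 30
Ulver - Brook: 19 = 19
Ulver - Arlen - Brook: 9+18 = 27
Ulver - Wendle - Pirton - Kelso - Brook: 4+3+2+23 = 32
Cheapest is Ulver - Brook at 19 km.

19 km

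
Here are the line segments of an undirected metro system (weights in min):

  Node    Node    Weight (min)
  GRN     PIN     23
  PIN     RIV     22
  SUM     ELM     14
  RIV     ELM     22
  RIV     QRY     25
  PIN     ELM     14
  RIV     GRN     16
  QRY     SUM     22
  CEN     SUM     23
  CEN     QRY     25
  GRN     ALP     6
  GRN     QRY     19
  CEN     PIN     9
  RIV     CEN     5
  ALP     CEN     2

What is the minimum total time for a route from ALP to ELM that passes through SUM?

39 min

Best ALP to SUM: ALP–CEN–SUM costing 25
Best SUM to ELM: SUM–ELM costing 14
Total via SUM: 25 + 14 = 39 min.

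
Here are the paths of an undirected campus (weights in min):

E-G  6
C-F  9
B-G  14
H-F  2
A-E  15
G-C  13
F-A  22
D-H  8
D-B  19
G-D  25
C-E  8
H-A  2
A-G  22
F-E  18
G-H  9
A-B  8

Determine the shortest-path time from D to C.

Enumerating some paths:
D - H - G - E - C: 8+9+6+8 = 31
D - H - G - C: 8+9+13 = 30
D - H - A - E - C: 8+2+15+8 = 33
D - H - F - C: 8+2+9 = 19
Cheapest is D - H - F - C at 19 min.

19 min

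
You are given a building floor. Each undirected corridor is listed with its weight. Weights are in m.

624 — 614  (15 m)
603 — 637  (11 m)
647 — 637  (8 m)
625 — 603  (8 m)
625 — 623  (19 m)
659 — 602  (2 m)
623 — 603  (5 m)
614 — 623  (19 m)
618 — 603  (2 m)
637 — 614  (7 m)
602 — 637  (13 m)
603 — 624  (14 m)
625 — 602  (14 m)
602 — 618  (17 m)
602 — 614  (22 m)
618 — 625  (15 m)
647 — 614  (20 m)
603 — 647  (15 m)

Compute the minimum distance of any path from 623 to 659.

Settle nodes by increasing distance from 623:
623: 0
603: 5  (via 623)
618: 7  (via 603)
625: 13  (via 603)
637: 16  (via 603)
614: 19  (via 623)
624: 19  (via 603)
647: 20  (via 603)
602: 24  (via 618)
659: 26  (via 602)
Shortest route: 623 → 603 → 618 → 602 → 659 = 26 m.

26 m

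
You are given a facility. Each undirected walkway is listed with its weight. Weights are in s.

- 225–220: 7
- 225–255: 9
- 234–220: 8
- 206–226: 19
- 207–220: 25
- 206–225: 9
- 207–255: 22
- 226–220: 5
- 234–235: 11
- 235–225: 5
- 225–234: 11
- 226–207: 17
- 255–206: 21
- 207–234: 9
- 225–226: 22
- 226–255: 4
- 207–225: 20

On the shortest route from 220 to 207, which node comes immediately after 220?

234

Enumerating some paths:
220–207: 25 = 25
220–226–207: 5+17 = 22
220–234–207: 8+9 = 17
Cheapest is 220–234–207 at 17 s.
So from 220 the first move is to 234.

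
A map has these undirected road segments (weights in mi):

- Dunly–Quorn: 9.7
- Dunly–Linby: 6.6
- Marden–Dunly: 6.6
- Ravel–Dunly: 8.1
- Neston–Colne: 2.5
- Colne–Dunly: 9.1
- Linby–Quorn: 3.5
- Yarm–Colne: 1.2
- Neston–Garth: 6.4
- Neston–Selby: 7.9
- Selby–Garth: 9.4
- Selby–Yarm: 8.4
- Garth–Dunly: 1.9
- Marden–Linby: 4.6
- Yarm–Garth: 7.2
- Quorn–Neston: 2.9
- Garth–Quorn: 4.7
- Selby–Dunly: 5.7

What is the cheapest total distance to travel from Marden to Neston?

Shortest distances from Marden:
Marden: 0
Linby: 4.6  (via Marden)
Dunly: 6.6  (via Marden)
Quorn: 8.1  (via Linby)
Garth: 8.5  (via Dunly)
Neston: 11  (via Quorn)
Shortest route: Marden–Linby–Quorn–Neston = 11 mi.

11 mi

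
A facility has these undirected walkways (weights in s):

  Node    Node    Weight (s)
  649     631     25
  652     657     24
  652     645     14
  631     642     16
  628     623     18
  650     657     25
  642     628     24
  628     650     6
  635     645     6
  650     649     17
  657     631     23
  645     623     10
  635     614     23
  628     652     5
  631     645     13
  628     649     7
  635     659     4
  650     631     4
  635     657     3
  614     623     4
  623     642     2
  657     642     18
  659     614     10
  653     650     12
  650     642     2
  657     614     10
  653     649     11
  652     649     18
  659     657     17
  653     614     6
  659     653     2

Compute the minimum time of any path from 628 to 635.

24 s

Candidate routes:
628 → 650 → 642 → 623 → 614 → 653 → 659 → 635: 6+2+2+4+6+2+4 = 26
628 → 650 → 653 → 659 → 635: 6+12+2+4 = 24
628 → 652 → 645 → 635: 5+14+6 = 25
The minimum is 24 s via 628 → 650 → 653 → 659 → 635.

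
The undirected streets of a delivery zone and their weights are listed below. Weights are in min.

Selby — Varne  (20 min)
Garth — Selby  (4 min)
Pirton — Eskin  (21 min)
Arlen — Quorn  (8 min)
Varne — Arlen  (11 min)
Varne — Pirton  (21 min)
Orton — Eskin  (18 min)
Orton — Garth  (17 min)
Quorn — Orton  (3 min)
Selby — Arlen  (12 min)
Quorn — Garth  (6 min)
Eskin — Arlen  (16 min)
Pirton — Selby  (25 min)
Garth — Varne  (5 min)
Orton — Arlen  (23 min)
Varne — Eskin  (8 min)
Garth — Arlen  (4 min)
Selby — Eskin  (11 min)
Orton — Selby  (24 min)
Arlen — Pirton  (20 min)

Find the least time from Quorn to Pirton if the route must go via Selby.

35 min

Shortest Quorn→Selby: Quorn → Garth → Selby = 10
Best Selby to Pirton: Selby → Pirton costing 25
Total via Selby: 10 + 25 = 35 min.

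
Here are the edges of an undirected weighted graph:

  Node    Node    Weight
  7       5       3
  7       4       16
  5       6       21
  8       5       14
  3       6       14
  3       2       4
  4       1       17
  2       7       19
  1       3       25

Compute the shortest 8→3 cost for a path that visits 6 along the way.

Best 8 to 6: 8 → 5 → 6 costing 35
Shortest 6→3: 6 → 3 = 14
Total via 6: 35 + 14 = 49.

49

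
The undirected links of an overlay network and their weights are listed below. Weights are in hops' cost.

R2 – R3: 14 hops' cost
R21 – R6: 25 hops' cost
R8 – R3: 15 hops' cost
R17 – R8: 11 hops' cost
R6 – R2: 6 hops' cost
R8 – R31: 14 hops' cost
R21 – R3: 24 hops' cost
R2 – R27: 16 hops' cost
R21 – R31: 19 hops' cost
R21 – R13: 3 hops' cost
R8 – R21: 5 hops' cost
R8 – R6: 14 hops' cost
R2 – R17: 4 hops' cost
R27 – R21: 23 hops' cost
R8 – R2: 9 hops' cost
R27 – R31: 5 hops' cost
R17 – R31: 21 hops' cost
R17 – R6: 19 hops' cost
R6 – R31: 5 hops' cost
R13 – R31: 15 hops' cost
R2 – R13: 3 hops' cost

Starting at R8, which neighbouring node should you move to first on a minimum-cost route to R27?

Enumerating some paths:
R8 → R31 → R27: 14+5 = 19
R8 → R2 → R6 → R31 → R27: 9+6+5+5 = 25
R8 → R2 → R27: 9+16 = 25
R8 → R6 → R31 → R27: 14+5+5 = 24
Cheapest is R8 → R31 → R27 at 19 hops' cost.
So from R8 the first move is to R31.

R31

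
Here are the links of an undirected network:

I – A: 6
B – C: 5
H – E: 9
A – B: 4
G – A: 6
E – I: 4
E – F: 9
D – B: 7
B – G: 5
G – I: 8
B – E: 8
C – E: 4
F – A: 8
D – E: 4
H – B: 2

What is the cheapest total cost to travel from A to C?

9

Running Dijkstra from A:
A: 0
B: 4  (via A)
G: 6  (via A)
H: 6  (via B)
I: 6  (via A)
F: 8  (via A)
C: 9  (via B)
Shortest route: A → B → C = 9.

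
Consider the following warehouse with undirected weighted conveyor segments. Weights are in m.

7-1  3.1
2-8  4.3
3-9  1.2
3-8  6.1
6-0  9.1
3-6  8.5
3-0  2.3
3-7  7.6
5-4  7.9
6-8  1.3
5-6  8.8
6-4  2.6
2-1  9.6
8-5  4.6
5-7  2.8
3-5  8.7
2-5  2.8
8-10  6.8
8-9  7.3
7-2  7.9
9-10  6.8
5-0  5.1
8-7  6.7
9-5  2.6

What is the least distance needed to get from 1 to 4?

13.7 m

Candidate routes:
1 → 7 → 8 → 6 → 4: 3.1+6.7+1.3+2.6 = 13.7
1 → 7 → 5 → 8 → 6 → 4: 3.1+2.8+4.6+1.3+2.6 = 14.4
1 → 7 → 5 → 4: 3.1+2.8+7.9 = 13.8
Cheapest is 1 → 7 → 8 → 6 → 4 at 13.7 m.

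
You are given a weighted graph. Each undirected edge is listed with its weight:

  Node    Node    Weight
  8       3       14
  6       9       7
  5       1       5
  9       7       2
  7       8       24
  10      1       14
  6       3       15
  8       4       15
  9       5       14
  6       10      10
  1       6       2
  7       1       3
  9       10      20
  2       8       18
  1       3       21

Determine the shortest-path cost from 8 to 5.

Running Dijkstra from 8:
8: 0
3: 14  (via 8)
4: 15  (via 8)
2: 18  (via 8)
7: 24  (via 8)
9: 26  (via 7)
1: 27  (via 7)
6: 29  (via 3)
5: 32  (via 1)
Shortest route: 8 → 7 → 1 → 5 = 32.

32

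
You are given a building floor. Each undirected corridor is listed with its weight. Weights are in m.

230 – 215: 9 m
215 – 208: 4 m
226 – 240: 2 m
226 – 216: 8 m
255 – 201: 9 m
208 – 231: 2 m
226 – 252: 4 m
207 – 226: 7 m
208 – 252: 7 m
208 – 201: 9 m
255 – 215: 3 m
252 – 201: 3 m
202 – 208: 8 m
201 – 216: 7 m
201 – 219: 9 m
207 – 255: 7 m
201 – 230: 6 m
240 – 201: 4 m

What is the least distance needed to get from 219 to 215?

21 m

Running Dijkstra from 219:
219: 0
201: 9  (via 219)
252: 12  (via 201)
240: 13  (via 201)
226: 15  (via 240)
230: 15  (via 201)
216: 16  (via 201)
255: 18  (via 201)
208: 18  (via 201)
231: 20  (via 208)
215: 21  (via 255)
Shortest route: 219–201–255–215 = 21 m.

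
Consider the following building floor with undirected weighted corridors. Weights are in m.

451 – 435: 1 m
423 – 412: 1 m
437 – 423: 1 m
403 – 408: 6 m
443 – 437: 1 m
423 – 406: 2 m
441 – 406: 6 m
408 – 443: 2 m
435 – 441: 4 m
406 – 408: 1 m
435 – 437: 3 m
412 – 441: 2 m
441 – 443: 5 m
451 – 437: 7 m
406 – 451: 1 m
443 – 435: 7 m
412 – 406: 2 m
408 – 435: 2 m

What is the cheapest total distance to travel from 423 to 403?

9 m

Enumerating some paths:
423 → 412 → 406 → 408 → 403: 1+2+1+6 = 10
423 → 406 → 408 → 403: 2+1+6 = 9
Cheapest is 423 → 406 → 408 → 403 at 9 m.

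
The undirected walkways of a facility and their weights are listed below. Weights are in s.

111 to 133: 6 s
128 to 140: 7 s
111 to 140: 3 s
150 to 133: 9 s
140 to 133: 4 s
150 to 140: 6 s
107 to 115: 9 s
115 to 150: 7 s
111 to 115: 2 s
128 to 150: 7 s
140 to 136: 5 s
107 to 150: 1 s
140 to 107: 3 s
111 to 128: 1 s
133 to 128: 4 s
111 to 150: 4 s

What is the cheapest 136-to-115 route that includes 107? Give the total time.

Shortest 136→107: 136–140–107 = 8
Best 107 to 115: 107–150–111–115 costing 7
Total via 107: 8 + 7 = 15 s.

15 s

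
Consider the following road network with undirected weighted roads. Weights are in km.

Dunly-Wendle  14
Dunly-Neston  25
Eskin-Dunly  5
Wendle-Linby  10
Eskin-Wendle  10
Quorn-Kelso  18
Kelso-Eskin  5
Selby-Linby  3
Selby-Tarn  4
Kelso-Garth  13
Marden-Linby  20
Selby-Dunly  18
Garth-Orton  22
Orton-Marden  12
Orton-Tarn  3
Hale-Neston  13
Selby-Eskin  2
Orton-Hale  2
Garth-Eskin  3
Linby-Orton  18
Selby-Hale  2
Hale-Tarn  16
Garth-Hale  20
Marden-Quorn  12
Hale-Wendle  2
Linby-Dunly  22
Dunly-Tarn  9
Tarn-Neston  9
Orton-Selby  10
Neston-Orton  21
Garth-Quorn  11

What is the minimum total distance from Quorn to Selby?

16 km

Settle nodes by increasing distance from Quorn:
Quorn: 0
Garth: 11  (via Quorn)
Marden: 12  (via Quorn)
Eskin: 14  (via Garth)
Selby: 16  (via Eskin)
Shortest route: Quorn → Garth → Eskin → Selby = 16 km.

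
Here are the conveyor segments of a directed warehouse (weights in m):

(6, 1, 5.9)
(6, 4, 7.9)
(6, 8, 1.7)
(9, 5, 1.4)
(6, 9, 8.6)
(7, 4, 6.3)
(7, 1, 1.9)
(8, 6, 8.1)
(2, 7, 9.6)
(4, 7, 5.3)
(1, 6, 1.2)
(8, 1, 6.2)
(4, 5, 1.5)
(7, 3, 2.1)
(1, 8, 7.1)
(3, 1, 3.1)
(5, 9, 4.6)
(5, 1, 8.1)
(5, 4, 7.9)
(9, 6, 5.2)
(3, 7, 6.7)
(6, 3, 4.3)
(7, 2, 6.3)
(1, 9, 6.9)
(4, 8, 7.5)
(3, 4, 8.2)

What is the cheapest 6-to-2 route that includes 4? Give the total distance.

19.5 m

Best 6 to 4: 6–4 costing 7.9
Best 4 to 2: 4–7–2 costing 11.6
Total via 4: 7.9 + 11.6 = 19.5 m.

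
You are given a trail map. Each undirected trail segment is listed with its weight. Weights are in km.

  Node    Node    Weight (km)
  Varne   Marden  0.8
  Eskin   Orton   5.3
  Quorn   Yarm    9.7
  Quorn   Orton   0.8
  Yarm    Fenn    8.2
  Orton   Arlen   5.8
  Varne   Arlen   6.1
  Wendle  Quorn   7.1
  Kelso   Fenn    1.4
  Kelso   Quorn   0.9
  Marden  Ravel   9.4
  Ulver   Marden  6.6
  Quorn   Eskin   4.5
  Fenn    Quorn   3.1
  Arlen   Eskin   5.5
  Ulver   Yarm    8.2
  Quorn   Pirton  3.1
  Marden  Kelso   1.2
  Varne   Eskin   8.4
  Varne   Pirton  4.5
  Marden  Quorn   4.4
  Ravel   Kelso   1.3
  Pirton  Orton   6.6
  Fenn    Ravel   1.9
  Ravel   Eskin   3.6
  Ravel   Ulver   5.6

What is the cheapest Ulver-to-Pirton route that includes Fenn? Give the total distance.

Best Ulver to Fenn: Ulver–Ravel–Fenn costing 7.5
Shortest Fenn→Pirton: Fenn–Kelso–Quorn–Pirton = 5.4
Total via Fenn: 7.5 + 5.4 = 12.9 km.

12.9 km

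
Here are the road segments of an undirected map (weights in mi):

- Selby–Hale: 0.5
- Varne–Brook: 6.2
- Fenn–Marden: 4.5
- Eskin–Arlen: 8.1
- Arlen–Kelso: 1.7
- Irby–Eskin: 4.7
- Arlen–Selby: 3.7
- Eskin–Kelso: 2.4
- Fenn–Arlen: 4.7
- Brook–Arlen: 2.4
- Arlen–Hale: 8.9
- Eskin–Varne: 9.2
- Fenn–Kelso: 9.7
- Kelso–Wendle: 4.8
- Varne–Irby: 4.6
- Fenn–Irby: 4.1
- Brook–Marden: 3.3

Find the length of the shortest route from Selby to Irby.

Shortest distances from Selby:
Selby: 0
Hale: 0.5  (via Selby)
Arlen: 3.7  (via Selby)
Kelso: 5.4  (via Arlen)
Brook: 6.1  (via Arlen)
Eskin: 7.8  (via Kelso)
Fenn: 8.4  (via Arlen)
Marden: 9.4  (via Brook)
Wendle: 10.2  (via Kelso)
Varne: 12.3  (via Brook)
Irby: 12.5  (via Eskin)
Shortest route: Selby → Arlen → Kelso → Eskin → Irby = 12.5 mi.

12.5 mi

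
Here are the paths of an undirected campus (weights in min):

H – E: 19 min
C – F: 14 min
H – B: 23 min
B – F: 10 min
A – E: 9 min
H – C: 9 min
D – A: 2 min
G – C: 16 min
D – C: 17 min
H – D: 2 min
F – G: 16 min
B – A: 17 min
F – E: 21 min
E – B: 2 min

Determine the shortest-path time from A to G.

Candidate routes:
A → D → H → C → G: 2+2+9+16 = 29
A → D → C → G: 2+17+16 = 35
Cheapest is A → D → H → C → G at 29 min.

29 min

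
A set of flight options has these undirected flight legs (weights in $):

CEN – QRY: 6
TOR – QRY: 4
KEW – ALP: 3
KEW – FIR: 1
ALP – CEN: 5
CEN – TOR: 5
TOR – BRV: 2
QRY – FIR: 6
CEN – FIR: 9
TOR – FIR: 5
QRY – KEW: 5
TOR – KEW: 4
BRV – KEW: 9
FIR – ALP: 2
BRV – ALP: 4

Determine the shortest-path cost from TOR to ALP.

Candidate routes:
TOR - BRV - ALP: 2+4 = 6
TOR - FIR - ALP: 5+2 = 7
Cheapest is TOR - BRV - ALP at $6.

$6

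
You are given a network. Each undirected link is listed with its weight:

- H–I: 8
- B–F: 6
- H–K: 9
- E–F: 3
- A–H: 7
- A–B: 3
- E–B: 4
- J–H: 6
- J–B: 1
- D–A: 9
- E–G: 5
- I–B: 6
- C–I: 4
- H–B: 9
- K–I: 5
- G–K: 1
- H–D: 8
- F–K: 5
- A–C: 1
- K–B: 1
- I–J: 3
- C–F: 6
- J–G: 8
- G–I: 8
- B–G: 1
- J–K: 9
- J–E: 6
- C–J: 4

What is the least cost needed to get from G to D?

Compare a few routes:
G - B - J - H - D: 1+1+6+8 = 16
G - B - A - D: 1+3+9 = 13
G - B - J - C - A - D: 1+1+4+1+9 = 16
G - K - B - A - D: 1+1+3+9 = 14
Cheapest is G - B - A - D at 13.

13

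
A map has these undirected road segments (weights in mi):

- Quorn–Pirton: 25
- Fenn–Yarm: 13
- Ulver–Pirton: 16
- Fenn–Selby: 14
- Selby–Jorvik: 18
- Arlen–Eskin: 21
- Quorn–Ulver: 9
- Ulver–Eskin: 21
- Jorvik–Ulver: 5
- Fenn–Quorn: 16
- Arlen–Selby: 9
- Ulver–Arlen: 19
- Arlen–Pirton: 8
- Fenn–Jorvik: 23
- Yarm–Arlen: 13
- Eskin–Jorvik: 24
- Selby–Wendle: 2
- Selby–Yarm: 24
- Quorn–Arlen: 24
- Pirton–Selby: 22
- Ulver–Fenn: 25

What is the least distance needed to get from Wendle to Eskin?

32 mi

Compare a few routes:
Wendle–Selby–Arlen–Eskin: 2+9+21 = 32
Wendle–Selby–Jorvik–Eskin: 2+18+24 = 44
Cheapest is Wendle–Selby–Arlen–Eskin at 32 mi.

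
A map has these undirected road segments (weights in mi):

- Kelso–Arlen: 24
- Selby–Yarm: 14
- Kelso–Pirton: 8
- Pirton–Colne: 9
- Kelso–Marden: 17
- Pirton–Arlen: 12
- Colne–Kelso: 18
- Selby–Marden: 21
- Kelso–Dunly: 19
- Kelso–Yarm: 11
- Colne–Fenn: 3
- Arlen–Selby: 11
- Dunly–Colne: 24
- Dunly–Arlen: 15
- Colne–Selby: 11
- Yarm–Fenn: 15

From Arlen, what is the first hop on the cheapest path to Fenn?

Pirton

Candidate routes:
Arlen → Pirton → Kelso → Colne → Fenn: 12+8+18+3 = 41
Arlen → Pirton → Colne → Fenn: 12+9+3 = 24
Arlen → Selby → Yarm → Fenn: 11+14+15 = 40
Arlen → Selby → Colne → Fenn: 11+11+3 = 25
The minimum is 24 mi via Arlen → Pirton → Colne → Fenn.
So from Arlen the first move is to Pirton.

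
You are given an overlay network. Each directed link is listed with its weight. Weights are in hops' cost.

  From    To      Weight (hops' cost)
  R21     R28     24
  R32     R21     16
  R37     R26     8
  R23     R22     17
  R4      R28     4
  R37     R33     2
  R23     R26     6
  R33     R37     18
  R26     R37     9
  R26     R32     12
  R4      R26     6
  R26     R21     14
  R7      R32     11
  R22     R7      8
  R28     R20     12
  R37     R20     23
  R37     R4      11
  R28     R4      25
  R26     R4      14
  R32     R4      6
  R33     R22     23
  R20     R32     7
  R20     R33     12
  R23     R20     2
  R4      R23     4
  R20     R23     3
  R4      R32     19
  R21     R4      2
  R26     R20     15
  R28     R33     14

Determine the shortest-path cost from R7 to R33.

34 hops' cost

Enumerating some paths:
R7 → R32 → R4 → R26 → R37 → R33: 11+6+6+9+2 = 34
R7 → R32 → R4 → R23 → R20 → R33: 11+6+4+2+12 = 35
Cheapest is R7 → R32 → R4 → R26 → R37 → R33 at 34 hops' cost.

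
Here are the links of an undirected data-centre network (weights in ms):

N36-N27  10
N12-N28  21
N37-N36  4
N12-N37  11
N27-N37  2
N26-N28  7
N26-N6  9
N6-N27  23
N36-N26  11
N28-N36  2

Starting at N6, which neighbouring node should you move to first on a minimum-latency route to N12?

N26

Candidate routes:
N6 → N26 → N28 → N36 → N37 → N12: 9+7+2+4+11 = 33
N6 → N26 → N36 → N37 → N12: 9+11+4+11 = 35
N6 → N27 → N37 → N12: 23+2+11 = 36
Cheapest is N6 → N26 → N28 → N36 → N37 → N12 at 33 ms.
So from N6 the first move is to N26.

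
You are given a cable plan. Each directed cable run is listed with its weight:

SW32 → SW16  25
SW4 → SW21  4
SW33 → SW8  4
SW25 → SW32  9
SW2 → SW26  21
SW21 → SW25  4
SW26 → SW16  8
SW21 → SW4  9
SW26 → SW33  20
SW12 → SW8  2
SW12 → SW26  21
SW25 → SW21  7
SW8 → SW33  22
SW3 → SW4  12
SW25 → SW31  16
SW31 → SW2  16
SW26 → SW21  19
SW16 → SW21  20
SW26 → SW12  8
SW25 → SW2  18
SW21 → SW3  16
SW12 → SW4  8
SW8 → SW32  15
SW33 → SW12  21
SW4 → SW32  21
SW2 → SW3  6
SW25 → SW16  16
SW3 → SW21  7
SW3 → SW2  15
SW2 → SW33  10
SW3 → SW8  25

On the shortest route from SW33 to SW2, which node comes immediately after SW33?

SW12

Compare a few routes:
SW33 → SW12 → SW4 → SW21 → SW3 → SW2: 21+8+4+16+15 = 64
SW33 → SW12 → SW4 → SW21 → SW25 → SW2: 21+8+4+4+18 = 55
SW33 → SW12 → SW4 → SW21 → SW25 → SW31 → SW2: 21+8+4+4+16+16 = 69
Cheapest is SW33 → SW12 → SW4 → SW21 → SW25 → SW2 at 55.
So from SW33 the first move is to SW12.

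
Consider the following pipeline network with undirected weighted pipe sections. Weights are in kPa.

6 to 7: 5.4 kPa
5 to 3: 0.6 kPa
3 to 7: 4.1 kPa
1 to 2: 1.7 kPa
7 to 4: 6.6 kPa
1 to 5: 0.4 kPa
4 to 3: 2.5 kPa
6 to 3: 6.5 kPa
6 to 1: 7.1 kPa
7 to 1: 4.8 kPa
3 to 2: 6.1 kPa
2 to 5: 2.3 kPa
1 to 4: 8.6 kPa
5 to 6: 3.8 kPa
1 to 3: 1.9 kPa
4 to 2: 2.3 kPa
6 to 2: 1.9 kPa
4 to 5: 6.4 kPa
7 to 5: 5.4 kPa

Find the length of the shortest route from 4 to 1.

3.5 kPa

Shortest distances from 4:
4: 0
2: 2.3  (via 4)
3: 2.5  (via 4)
5: 3.1  (via 3)
1: 3.5  (via 5)
Shortest route: 4 → 3 → 5 → 1 = 3.5 kPa.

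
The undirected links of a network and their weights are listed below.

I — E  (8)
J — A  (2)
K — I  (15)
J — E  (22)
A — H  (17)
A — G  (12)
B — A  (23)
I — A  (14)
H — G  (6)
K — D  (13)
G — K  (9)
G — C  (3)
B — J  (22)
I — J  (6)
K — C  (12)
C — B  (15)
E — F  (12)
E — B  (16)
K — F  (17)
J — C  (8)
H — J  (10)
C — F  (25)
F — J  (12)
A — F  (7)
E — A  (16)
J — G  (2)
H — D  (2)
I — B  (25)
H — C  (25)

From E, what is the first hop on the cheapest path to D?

I

Candidate routes:
E–A–J–H–D: 16+2+10+2 = 30
E–A–J–G–H–D: 16+2+2+6+2 = 28
E–I–J–G–H–D: 8+6+2+6+2 = 24
E–I–J–H–D: 8+6+10+2 = 26
Cheapest is E–I–J–G–H–D at 24.
So from E the first move is to I.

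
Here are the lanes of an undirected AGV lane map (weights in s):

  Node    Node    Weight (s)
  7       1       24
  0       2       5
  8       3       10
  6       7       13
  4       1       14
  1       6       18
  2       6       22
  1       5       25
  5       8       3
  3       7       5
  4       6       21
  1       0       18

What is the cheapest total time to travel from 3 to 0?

Settle nodes by increasing distance from 3:
3: 0
7: 5  (via 3)
8: 10  (via 3)
5: 13  (via 8)
6: 18  (via 7)
1: 29  (via 7)
4: 39  (via 6)
2: 40  (via 6)
0: 45  (via 2)
Shortest route: 3–7–6–2–0 = 45 s.

45 s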